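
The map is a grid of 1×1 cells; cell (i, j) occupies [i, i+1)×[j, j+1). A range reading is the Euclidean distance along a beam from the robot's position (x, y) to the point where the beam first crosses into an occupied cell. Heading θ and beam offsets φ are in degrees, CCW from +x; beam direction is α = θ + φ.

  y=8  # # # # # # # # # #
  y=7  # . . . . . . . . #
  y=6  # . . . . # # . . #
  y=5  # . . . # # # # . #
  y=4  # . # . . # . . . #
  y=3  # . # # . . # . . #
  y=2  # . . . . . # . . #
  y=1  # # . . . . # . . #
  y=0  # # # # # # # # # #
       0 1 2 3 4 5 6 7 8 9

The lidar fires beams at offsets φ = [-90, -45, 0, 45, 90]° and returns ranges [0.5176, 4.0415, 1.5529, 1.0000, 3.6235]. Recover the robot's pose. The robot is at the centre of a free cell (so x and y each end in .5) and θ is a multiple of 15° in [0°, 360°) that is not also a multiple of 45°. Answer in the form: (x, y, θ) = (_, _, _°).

(x, y, θ) = (4.5, 4.5, 195°)

Enumerate (i+0.5, j+0.5, θ) over the 42 free cells and 16 admissible headings. For each, cast all 5 beams and compare to the given ranges.
  (1.5, 3.5, 150°): beam 1 = 1.0000 ≠ 0.5176 ✗
  (8.5, 7.5, 165°): beam 2 = 0.5774 ≠ 4.0415 ✗
  (1.5, 5.5, 300°): beam 1 = 0.5774 ≠ 0.5176 ✗
  …
  (4.5, 4.5, 195°): r_1=0.5176, r_2=4.0415, r_3=1.5529, r_4=1.0000, r_5=3.6235 — all match ✓
Unique over the lattice → pose = (4.5, 4.5, 195°).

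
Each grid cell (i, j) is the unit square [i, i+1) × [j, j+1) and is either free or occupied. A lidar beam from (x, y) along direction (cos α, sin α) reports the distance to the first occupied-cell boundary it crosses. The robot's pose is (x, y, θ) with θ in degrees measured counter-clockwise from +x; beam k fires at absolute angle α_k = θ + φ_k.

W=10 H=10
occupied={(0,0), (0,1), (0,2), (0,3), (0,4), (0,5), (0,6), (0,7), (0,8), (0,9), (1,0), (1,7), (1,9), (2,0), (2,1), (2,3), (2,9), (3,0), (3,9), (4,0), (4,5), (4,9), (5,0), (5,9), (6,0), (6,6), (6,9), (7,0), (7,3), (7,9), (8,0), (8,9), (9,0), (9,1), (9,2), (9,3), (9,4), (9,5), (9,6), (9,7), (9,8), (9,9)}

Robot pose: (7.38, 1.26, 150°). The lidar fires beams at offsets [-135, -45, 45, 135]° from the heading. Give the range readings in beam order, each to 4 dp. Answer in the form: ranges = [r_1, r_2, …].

ranges = [1.6771, 4.9072, 1.0046, 0.2692]

beam 1: φ=-135°, α=15°
  dir = (cos 15°, sin 15°) = (0.9659, 0.2588); from cell (7,1)
  next x-line at t=0.6419, next y-line at t=2.8591; Δt_x=1.0353, Δt_y=3.8637
    x: enter (8,1) at t=0.6419
    x: enter (9,1) at t=1.6771 ← occupied
  → r_1 = 1.6771
beam 2: φ=-45°, α=105°
  dir = (cos 105°, sin 105°) = (-0.2588, 0.9659); from cell (7,1)
  next x-line at t=1.4682, next y-line at t=0.7661; Δt_x=3.8637, Δt_y=1.0353
    y: enter (7,2) at t=0.7661
    x: enter (6,2) at t=1.4682
    y: enter (6,3) at t=1.8014
    y: enter (6,4) at t=2.8367
    y: enter (6,5) at t=3.8719
    y: enter (6,6) at t=4.9072 ← occupied
  → r_2 = 4.9072
beam 3: φ=45°, α=195°
  dir = (cos 195°, sin 195°) = (-0.9659, -0.2588); from cell (7,1)
  next x-line at t=0.3934, next y-line at t=1.0046; Δt_x=1.0353, Δt_y=3.8637
    x: enter (6,1) at t=0.3934
    y: enter (6,0) at t=1.0046 ← occupied
  → r_3 = 1.0046
beam 4: φ=135°, α=285°
  dir = (cos 285°, sin 285°) = (0.2588, -0.9659); from cell (7,1)
  next x-line at t=2.3955, next y-line at t=0.2692; Δt_x=3.8637, Δt_y=1.0353
    y: enter (7,0) at t=0.2692 ← occupied
  → r_4 = 0.2692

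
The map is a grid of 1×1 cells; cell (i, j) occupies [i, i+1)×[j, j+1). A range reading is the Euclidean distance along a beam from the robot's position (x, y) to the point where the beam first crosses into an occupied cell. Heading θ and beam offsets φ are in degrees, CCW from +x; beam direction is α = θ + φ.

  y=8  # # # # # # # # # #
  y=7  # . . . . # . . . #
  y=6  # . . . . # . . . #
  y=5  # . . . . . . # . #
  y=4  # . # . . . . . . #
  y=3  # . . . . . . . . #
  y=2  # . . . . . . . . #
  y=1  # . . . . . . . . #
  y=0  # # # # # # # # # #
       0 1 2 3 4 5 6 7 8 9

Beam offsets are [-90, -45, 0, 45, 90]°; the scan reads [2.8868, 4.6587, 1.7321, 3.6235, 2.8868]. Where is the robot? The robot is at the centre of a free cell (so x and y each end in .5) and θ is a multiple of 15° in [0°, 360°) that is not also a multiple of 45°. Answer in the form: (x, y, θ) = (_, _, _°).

(x, y, θ) = (4.5, 3.5, 150°)

The pose lattice has 52·16 = 832 candidates. Test each by forward raycasting.
  (3.5, 6.5, 30°): beam 1 = 6.3509 ≠ 2.8868 ✗
  (5.5, 3.5, 195°): beam 1 = 4.6587 ≠ 2.8868 ✗
  (1.5, 5.5, 165°): beam 1 = 2.5882 ≠ 2.8868 ✗
  (6.5, 5.5, 255°): beam 1 = 5.6940 ≠ 2.8868 ✗
  …
  (4.5, 3.5, 150°): r_1=2.8868, r_2=4.6587, r_3=1.7321, r_4=3.6235, r_5=2.8868 — all match ✓
No second candidate reproduces the full scan.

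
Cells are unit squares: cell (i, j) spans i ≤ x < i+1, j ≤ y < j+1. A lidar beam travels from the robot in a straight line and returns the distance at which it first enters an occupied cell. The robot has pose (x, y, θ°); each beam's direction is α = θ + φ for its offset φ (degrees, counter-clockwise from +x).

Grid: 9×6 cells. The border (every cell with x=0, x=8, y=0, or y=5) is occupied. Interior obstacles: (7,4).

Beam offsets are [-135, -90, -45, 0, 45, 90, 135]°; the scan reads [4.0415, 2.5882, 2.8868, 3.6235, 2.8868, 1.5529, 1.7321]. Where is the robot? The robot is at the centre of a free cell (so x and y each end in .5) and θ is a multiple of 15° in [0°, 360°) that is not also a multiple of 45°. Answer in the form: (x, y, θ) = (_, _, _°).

Enumerate (i+0.5, j+0.5, θ) over the 27 free cells and 16 admissible headings. For each, cast all 7 beams and compare to the given ranges.
  (1.5, 4.5, 165°): beam 1 = 1.0000 ≠ 4.0415 ✗
  (4.5, 1.5, 285°): beam 2 = 1.9319 ≠ 2.5882 ✗
  (7.5, 2.5, 15°): beam 1 = 1.7321 ≠ 4.0415 ✗
  …
  (4.5, 3.5, 345°): r_1=4.0415, r_2=2.5882, r_3=2.8868, r_4=3.6235, r_5=2.8868, r_6=1.5529, r_7=1.7321 — all match ✓
No second candidate reproduces the full scan.

(x, y, θ) = (4.5, 3.5, 345°)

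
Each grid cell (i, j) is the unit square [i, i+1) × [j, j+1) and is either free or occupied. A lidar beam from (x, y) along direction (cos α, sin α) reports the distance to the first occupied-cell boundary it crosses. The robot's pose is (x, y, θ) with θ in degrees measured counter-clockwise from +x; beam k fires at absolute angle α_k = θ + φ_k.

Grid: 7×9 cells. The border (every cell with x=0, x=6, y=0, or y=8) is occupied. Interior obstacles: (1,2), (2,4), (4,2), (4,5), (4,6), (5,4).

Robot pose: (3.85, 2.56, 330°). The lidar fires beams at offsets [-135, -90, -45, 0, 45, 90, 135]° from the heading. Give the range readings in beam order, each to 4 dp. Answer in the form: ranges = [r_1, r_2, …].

ranges = [1.9153, 1.8013, 0.5796, 0.1732, 0.1553, 0.3000, 5.6319]

beam 1: φ=-135°, α=195°
  direction (-0.9659, -0.2588); cell (3,2); t to first gridline: x 0.8800, y 2.1637 (then +1.0353 / +3.8637)
    (2,2) via x @ 0.8800
    (1,2) via x @ 1.9153  # hit
  → r_1 = 1.9153
beam 2: φ=-90°, α=240°
  direction (-0.5000, -0.8660); cell (3,2); t to first gridline: x 1.7000, y 0.6466 (then +2.0000 / +1.1547)
    (3,1) via y @ 0.6466
    (2,1) via x @ 1.7000
    (2,0) via y @ 1.8013  # hit
  → r_2 = 1.8013
beam 3: φ=-45°, α=285°
  direction (0.2588, -0.9659); cell (3,2); t to first gridline: x 0.5796, y 0.5798 (then +3.8637 / +1.0353)
    (4,2) via x @ 0.5796  # hit
  → r_3 = 0.5796
beam 4: φ=0°, α=330°
  direction (0.8660, -0.5000); cell (3,2); t to first gridline: x 0.1732, y 1.1200 (then +1.1547 / +2.0000)
    (4,2) via x @ 0.1732  # hit
  → r_4 = 0.1732
beam 5: φ=45°, α=15°
  direction (0.9659, 0.2588); cell (3,2); t to first gridline: x 0.1553, y 1.7000 (then +1.0353 / +3.8637)
    (4,2) via x @ 0.1553  # hit
  → r_5 = 0.1553
beam 6: φ=90°, α=60°
  direction (0.5000, 0.8660); cell (3,2); t to first gridline: x 0.3000, y 0.5081 (then +2.0000 / +1.1547)
    (4,2) via x @ 0.3000  # hit
  → r_6 = 0.3000
beam 7: φ=135°, α=105°
  direction (-0.2588, 0.9659); cell (3,2); t to first gridline: x 3.2841, y 0.4555 (then +3.8637 / +1.0353)
    (3,3) via y @ 0.4555
    (3,4) via y @ 1.4908
    (3,5) via y @ 2.5261
    (2,5) via x @ 3.2841
    (2,6) via y @ 3.5614
    (2,7) via y @ 4.5966
    (2,8) via y @ 5.6319  # hit
  → r_7 = 5.6319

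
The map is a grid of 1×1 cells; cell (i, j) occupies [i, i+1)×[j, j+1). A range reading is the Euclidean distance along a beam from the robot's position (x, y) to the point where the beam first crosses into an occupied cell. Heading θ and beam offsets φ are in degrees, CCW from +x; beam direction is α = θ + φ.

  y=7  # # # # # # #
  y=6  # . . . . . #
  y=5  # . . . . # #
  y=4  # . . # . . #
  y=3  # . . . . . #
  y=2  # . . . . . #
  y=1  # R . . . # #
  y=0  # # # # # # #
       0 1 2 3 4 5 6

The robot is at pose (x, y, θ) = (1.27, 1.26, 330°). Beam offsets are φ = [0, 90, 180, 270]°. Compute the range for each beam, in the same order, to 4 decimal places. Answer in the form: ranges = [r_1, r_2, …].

beam 1: φ=0°, α=330°
  d=(0.8660,-0.5000)  start (1,1)  tX=0.8429 tY=0.5200  stride 1/|dx|=1.1547 1/|dy|=2.0000
    cross y-line → (1,0), t=0.5200 (wall)
  → r_1 = 0.5200
beam 2: φ=90°, α=60°
  d=(0.5000,0.8660)  start (1,1)  tX=1.4600 tY=0.8545  stride 1/|dx|=2.0000 1/|dy|=1.1547
    cross y-line → (1,2), t=0.8545
    cross x-line → (2,2), t=1.4600
    cross y-line → (2,3), t=2.0092
    cross y-line → (2,4), t=3.1639
    cross x-line → (3,4), t=3.4600 (wall)
  → r_2 = 3.4600
beam 3: φ=180°, α=150°
  d=(-0.8660,0.5000)  start (1,1)  tX=0.3118 tY=1.4800  stride 1/|dx|=1.1547 1/|dy|=2.0000
    cross x-line → (0,1), t=0.3118 (wall)
  → r_3 = 0.3118
beam 4: φ=270°, α=240°
  d=(-0.5000,-0.8660)  start (1,1)  tX=0.5400 tY=0.3002  stride 1/|dx|=2.0000 1/|dy|=1.1547
    cross y-line → (1,0), t=0.3002 (wall)
  → r_4 = 0.3002

ranges = [0.5200, 3.4600, 0.3118, 0.3002]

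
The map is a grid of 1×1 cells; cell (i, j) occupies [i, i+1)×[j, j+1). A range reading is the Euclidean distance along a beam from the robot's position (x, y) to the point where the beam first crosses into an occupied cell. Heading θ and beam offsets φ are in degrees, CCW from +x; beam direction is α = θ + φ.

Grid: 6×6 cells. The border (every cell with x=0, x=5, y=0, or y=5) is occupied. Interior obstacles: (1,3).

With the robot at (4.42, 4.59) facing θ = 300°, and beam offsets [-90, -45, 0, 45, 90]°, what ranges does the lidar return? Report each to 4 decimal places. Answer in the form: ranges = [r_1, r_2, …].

ranges = [2.7944, 3.7166, 1.1600, 0.6005, 0.6697]

beam 1: φ=-90°, α=210°
  direction (-0.8660, -0.5000); cell (4,4); t to first gridline: x 0.4850, y 1.1800 (then +1.1547 / +2.0000)
    (3,4) via x @ 0.4850
    (3,3) via y @ 1.1800
    (2,3) via x @ 1.6397
    (1,3) via x @ 2.7944  # hit
  → r_1 = 2.7944
beam 2: φ=-45°, α=255°
  direction (-0.2588, -0.9659); cell (4,4); t to first gridline: x 1.6228, y 0.6108 (then +3.8637 / +1.0353)
    (4,3) via y @ 0.6108
    (3,3) via x @ 1.6228
    (3,2) via y @ 1.6461
    (3,1) via y @ 2.6814
    (3,0) via y @ 3.7166  # hit
  → r_2 = 3.7166
beam 3: φ=0°, α=300°
  direction (0.5000, -0.8660); cell (4,4); t to first gridline: x 1.1600, y 0.6813 (then +2.0000 / +1.1547)
    (4,3) via y @ 0.6813
    (5,3) via x @ 1.1600  # hit
  → r_3 = 1.1600
beam 4: φ=45°, α=345°
  direction (0.9659, -0.2588); cell (4,4); t to first gridline: x 0.6005, y 2.2796 (then +1.0353 / +3.8637)
    (5,4) via x @ 0.6005  # hit
  → r_4 = 0.6005
beam 5: φ=90°, α=30°
  direction (0.8660, 0.5000); cell (4,4); t to first gridline: x 0.6697, y 0.8200 (then +1.1547 / +2.0000)
    (5,4) via x @ 0.6697  # hit
  → r_5 = 0.6697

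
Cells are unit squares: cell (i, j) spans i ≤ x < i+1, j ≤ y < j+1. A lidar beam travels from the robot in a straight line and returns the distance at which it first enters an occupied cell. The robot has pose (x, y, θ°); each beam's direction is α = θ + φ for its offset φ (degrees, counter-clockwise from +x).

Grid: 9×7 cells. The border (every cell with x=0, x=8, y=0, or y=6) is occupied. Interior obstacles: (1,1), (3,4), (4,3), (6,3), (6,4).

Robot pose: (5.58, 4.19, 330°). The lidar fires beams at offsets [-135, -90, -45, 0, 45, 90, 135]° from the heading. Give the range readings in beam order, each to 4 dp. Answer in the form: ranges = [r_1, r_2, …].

beam 1: φ=-135°, α=195°
  dir = (cos 195°, sin 195°) = (-0.9659, -0.2588); from cell (5,4)
  next x-line at t=0.6005, next y-line at t=0.7341; Δt_x=1.0353, Δt_y=3.8637
    x: enter (4,4) at t=0.6005
    y: enter (4,3) at t=0.7341 ← occupied
  → r_1 = 0.7341
beam 2: φ=-90°, α=240°
  dir = (cos 240°, sin 240°) = (-0.5000, -0.8660); from cell (5,4)
  next x-line at t=1.1600, next y-line at t=0.2194; Δt_x=2.0000, Δt_y=1.1547
    y: enter (5,3) at t=0.2194
    x: enter (4,3) at t=1.1600 ← occupied
  → r_2 = 1.1600
beam 3: φ=-45°, α=285°
  dir = (cos 285°, sin 285°) = (0.2588, -0.9659); from cell (5,4)
  next x-line at t=1.6228, next y-line at t=0.1967; Δt_x=3.8637, Δt_y=1.0353
    y: enter (5,3) at t=0.1967
    y: enter (5,2) at t=1.2320
    x: enter (6,2) at t=1.6228
    y: enter (6,1) at t=2.2673
    y: enter (6,0) at t=3.3025 ← occupied
  → r_3 = 3.3025
beam 4: φ=0°, α=330°
  dir = (cos 330°, sin 330°) = (0.8660, -0.5000); from cell (5,4)
  next x-line at t=0.4850, next y-line at t=0.3800; Δt_x=1.1547, Δt_y=2.0000
    y: enter (5,3) at t=0.3800
    x: enter (6,3) at t=0.4850 ← occupied
  → r_4 = 0.4850
beam 5: φ=45°, α=15°
  dir = (cos 15°, sin 15°) = (0.9659, 0.2588); from cell (5,4)
  next x-line at t=0.4348, next y-line at t=3.1296; Δt_x=1.0353, Δt_y=3.8637
    x: enter (6,4) at t=0.4348 ← occupied
  → r_5 = 0.4348
beam 6: φ=90°, α=60°
  dir = (cos 60°, sin 60°) = (0.5000, 0.8660); from cell (5,4)
  next x-line at t=0.8400, next y-line at t=0.9353; Δt_x=2.0000, Δt_y=1.1547
    x: enter (6,4) at t=0.8400 ← occupied
  → r_6 = 0.8400
beam 7: φ=135°, α=105°
  dir = (cos 105°, sin 105°) = (-0.2588, 0.9659); from cell (5,4)
  next x-line at t=2.2409, next y-line at t=0.8386; Δt_x=3.8637, Δt_y=1.0353
    y: enter (5,5) at t=0.8386
    y: enter (5,6) at t=1.8738 ← occupied
  → r_7 = 1.8738

ranges = [0.7341, 1.1600, 3.3025, 0.4850, 0.4348, 0.8400, 1.8738]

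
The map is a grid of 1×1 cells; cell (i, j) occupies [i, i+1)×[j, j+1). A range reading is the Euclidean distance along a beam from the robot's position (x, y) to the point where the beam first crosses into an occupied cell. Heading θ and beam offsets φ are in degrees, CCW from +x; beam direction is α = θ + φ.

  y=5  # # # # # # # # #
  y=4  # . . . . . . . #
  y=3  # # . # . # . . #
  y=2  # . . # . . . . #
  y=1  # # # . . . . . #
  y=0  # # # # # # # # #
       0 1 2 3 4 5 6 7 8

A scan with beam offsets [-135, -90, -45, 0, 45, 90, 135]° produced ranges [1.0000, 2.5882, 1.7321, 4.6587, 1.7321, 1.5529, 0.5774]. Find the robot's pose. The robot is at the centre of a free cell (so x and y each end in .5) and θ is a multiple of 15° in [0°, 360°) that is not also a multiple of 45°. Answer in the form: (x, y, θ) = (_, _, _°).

(x, y, θ) = (7.5, 2.5, 195°)

Enumerate (i+0.5, j+0.5, θ) over the 22 free cells and 16 admissible headings. For each, cast all 7 beams and compare to the given ranges.
  (7.5, 3.5, 285°): beam 1 = 3.0000 ≠ 1.0000 ✗
  (7.5, 1.5, 15°): beam 1 = 0.5774 ≠ 1.0000 ✗
  (5.5, 1.5, 195°): beam 1 = 4.0415 ≠ 1.0000 ✗
  …
  (7.5, 2.5, 195°): r_1=1.0000, r_2=2.5882, r_3=1.7321, r_4=4.6587, r_5=1.7321, r_6=1.5529, r_7=0.5774 — all match ✓
Only this pose fits every beam.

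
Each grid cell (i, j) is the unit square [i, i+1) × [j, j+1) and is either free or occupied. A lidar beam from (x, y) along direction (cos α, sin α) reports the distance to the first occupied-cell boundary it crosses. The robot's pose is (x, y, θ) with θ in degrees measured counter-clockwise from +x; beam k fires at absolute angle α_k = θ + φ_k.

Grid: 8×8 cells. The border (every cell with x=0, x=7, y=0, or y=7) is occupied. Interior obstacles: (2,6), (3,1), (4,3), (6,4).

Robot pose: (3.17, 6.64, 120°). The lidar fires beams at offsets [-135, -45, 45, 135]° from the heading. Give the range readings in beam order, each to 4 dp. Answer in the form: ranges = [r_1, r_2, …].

beam 1: φ=-135°, α=345°
  dir = (cos 345°, sin 345°) = (0.9659, -0.2588); from cell (3,6)
  next x-line at t=0.8593, next y-line at t=2.4728; Δt_x=1.0353, Δt_y=3.8637
    x: enter (4,6) at t=0.8593
    x: enter (5,6) at t=1.8946
    y: enter (5,5) at t=2.4728
    x: enter (6,5) at t=2.9298
    x: enter (7,5) at t=3.9651 ← occupied
  → r_1 = 3.9651
beam 2: φ=-45°, α=75°
  dir = (cos 75°, sin 75°) = (0.2588, 0.9659); from cell (3,6)
  next x-line at t=3.2069, next y-line at t=0.3727; Δt_x=3.8637, Δt_y=1.0353
    y: enter (3,7) at t=0.3727 ← occupied
  → r_2 = 0.3727
beam 3: φ=45°, α=165°
  dir = (cos 165°, sin 165°) = (-0.9659, 0.2588); from cell (3,6)
  next x-line at t=0.1760, next y-line at t=1.3909; Δt_x=1.0353, Δt_y=3.8637
    x: enter (2,6) at t=0.1760 ← occupied
  → r_3 = 0.1760
beam 4: φ=135°, α=255°
  dir = (cos 255°, sin 255°) = (-0.2588, -0.9659); from cell (3,6)
  next x-line at t=0.6568, next y-line at t=0.6626; Δt_x=3.8637, Δt_y=1.0353
    x: enter (2,6) at t=0.6568 ← occupied
  → r_4 = 0.6568

ranges = [3.9651, 0.3727, 0.1760, 0.6568]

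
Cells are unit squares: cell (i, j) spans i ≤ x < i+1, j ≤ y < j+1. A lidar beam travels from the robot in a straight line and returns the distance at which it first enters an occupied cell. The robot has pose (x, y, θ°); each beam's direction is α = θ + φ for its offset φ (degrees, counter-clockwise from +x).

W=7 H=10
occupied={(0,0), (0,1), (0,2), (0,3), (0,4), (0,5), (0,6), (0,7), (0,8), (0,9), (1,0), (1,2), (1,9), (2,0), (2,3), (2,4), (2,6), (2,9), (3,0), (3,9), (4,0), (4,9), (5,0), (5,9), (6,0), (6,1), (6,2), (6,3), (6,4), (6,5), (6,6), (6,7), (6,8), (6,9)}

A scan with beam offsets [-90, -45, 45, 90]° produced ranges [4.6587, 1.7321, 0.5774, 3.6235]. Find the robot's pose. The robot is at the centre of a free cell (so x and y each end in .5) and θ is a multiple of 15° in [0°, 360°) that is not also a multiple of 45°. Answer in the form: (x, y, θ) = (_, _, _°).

(x, y, θ) = (3.5, 4.5, 165°)

Enumerate (i+0.5, j+0.5, θ) over the 36 free cells and 16 admissible headings. For each, cast all 4 beams and compare to the given ranges.
  (5.5, 3.5, 165°): beam 1 = 1.9319 ≠ 4.6587 ✗
  (3.5, 3.5, 210°): beam 1 = 1.0000 ≠ 4.6587 ✗
  (4.5, 5.5, 285°): beam 1 = 1.9319 ≠ 4.6587 ✗
  …
  (3.5, 4.5, 165°): r_1=4.6587, r_2=1.7321, r_3=0.5774, r_4=3.6235 — all match ✓
Unique over the lattice → pose = (3.5, 4.5, 165°).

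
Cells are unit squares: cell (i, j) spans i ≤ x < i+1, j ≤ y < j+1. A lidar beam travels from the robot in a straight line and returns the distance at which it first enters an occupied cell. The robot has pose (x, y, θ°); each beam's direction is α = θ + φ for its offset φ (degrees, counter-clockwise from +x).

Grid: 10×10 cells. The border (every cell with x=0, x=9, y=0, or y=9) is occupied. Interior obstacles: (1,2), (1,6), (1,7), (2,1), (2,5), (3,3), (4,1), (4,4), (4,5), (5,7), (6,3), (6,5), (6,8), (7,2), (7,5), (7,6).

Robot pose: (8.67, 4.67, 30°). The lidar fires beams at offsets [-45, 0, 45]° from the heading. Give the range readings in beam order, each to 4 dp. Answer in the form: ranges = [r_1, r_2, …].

ranges = [0.3416, 0.3811, 1.2750]

beam 1: φ=-45°, α=345°
  cosα=0.9659 sinα=-0.2588 | (8,4) | tMaxX 0.3416 tMaxY 2.5887 | tΔX 1.0353 tΔY 3.8637
    t=0.3416 [x] (9,4) — stop
  → r_1 = 0.3416
beam 2: φ=0°, α=30°
  cosα=0.8660 sinα=0.5000 | (8,4) | tMaxX 0.3811 tMaxY 0.6600 | tΔX 1.1547 tΔY 2.0000
    t=0.3811 [x] (9,4) — stop
  → r_2 = 0.3811
beam 3: φ=45°, α=75°
  cosα=0.2588 sinα=0.9659 | (8,4) | tMaxX 1.2750 tMaxY 0.3416 | tΔX 3.8637 tΔY 1.0353
    t=0.3416 [y] (8,5)
    t=1.2750 [x] (9,5) — stop
  → r_3 = 1.2750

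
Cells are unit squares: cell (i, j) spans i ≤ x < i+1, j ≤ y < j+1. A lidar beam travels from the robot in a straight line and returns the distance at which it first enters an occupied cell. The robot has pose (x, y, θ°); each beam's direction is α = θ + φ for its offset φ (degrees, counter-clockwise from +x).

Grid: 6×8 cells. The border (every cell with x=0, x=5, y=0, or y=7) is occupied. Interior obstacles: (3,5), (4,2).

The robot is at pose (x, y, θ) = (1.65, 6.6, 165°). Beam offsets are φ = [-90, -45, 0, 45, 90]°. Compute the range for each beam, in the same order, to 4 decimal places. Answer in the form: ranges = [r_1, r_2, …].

ranges = [0.4141, 0.4619, 0.6729, 0.7506, 2.5114]

beam 1: φ=-90°, α=75°
  direction (0.2588, 0.9659); cell (1,6); t to first gridline: x 1.3523, y 0.4141 (then +3.8637 / +1.0353)
    (1,7) via y @ 0.4141  # hit
  → r_1 = 0.4141
beam 2: φ=-45°, α=120°
  direction (-0.5000, 0.8660); cell (1,6); t to first gridline: x 1.3000, y 0.4619 (then +2.0000 / +1.1547)
    (1,7) via y @ 0.4619  # hit
  → r_2 = 0.4619
beam 3: φ=0°, α=165°
  direction (-0.9659, 0.2588); cell (1,6); t to first gridline: x 0.6729, y 1.5455 (then +1.0353 / +3.8637)
    (0,6) via x @ 0.6729  # hit
  → r_3 = 0.6729
beam 4: φ=45°, α=210°
  direction (-0.8660, -0.5000); cell (1,6); t to first gridline: x 0.7506, y 1.2000 (then +1.1547 / +2.0000)
    (0,6) via x @ 0.7506  # hit
  → r_4 = 0.7506
beam 5: φ=90°, α=255°
  direction (-0.2588, -0.9659); cell (1,6); t to first gridline: x 2.5114, y 0.6212 (then +3.8637 / +1.0353)
    (1,5) via y @ 0.6212
    (1,4) via y @ 1.6564
    (0,4) via x @ 2.5114  # hit
  → r_5 = 2.5114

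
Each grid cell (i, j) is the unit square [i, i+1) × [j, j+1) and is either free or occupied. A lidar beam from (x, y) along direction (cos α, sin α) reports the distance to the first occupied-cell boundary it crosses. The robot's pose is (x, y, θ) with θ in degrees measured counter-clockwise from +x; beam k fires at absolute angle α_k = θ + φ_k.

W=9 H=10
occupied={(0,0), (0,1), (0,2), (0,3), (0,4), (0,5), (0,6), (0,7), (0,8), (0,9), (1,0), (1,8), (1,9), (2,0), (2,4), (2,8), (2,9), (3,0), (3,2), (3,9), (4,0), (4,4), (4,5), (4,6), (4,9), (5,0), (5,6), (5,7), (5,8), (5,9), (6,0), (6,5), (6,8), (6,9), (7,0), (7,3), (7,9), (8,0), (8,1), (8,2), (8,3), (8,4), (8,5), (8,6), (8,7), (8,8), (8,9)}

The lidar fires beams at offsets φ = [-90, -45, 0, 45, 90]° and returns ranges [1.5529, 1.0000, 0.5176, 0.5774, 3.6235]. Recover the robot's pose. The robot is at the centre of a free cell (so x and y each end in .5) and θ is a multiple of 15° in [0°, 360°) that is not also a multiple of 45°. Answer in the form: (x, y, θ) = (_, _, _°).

The pose lattice has 43·16 = 688 candidates. Test each by forward raycasting.
  (3.5, 7.5, 210°): beam 1 = 1.0000 ≠ 1.5529 ✗
  (7.5, 4.5, 345°): beam 1 = 0.5176 ≠ 1.5529 ✗
  (2.5, 5.5, 300°): beam 1 = 1.7321 ≠ 1.5529 ✗
  (1.5, 5.5, 240°): beam 1 = 0.5774 ≠ 1.5529 ✗
  …
  (5.5, 4.5, 165°): r_1=1.5529, r_2=1.0000, r_3=0.5176, r_4=0.5774, r_5=3.6235 — all match ✓
Unique over the lattice → pose = (5.5, 4.5, 165°).

(x, y, θ) = (5.5, 4.5, 165°)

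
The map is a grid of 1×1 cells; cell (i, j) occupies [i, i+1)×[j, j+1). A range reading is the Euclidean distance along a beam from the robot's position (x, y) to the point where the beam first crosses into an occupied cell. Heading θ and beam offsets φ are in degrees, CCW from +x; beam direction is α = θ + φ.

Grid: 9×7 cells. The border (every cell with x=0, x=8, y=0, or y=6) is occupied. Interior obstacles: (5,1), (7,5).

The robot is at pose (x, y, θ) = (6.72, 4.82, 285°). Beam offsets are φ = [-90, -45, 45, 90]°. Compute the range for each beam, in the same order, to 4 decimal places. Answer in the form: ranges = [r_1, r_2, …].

beam 1: φ=-90°, α=195°
  direction (-0.9659, -0.2588); cell (6,4); t to first gridline: x 0.7454, y 3.1682 (then +1.0353 / +3.8637)
    (5,4) via x @ 0.7454
    (4,4) via x @ 1.7807
    (3,4) via x @ 2.8160
    (3,3) via y @ 3.1682
    (2,3) via x @ 3.8512
    (1,3) via x @ 4.8865
    (0,3) via x @ 5.9218  # hit
  → r_1 = 5.9218
beam 2: φ=-45°, α=240°
  direction (-0.5000, -0.8660); cell (6,4); t to first gridline: x 1.4400, y 0.9469 (then +2.0000 / +1.1547)
    (6,3) via y @ 0.9469
    (5,3) via x @ 1.4400
    (5,2) via y @ 2.1016
    (5,1) via y @ 3.2563  # hit
  → r_2 = 3.2563
beam 3: φ=45°, α=330°
  direction (0.8660, -0.5000); cell (6,4); t to first gridline: x 0.3233, y 1.6400 (then +1.1547 / +2.0000)
    (7,4) via x @ 0.3233
    (8,4) via x @ 1.4780  # hit
  → r_3 = 1.4780
beam 4: φ=90°, α=15°
  direction (0.9659, 0.2588); cell (6,4); t to first gridline: x 0.2899, y 0.6955 (then +1.0353 / +3.8637)
    (7,4) via x @ 0.2899
    (7,5) via y @ 0.6955  # hit
  → r_4 = 0.6955

ranges = [5.9218, 3.2563, 1.4780, 0.6955]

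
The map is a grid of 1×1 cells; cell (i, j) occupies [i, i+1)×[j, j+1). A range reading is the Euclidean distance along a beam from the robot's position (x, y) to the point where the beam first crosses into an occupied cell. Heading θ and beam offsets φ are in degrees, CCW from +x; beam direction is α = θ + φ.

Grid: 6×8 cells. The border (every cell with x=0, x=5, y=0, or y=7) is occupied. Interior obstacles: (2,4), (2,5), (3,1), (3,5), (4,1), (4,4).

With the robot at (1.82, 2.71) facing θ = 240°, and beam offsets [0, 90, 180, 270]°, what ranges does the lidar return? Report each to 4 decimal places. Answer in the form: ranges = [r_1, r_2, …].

beam 1: φ=0°, α=240°
  d=(-0.5000,-0.8660)  start (1,2)  tX=1.6400 tY=0.8198  stride 1/|dx|=2.0000 1/|dy|=1.1547
    cross y-line → (1,1), t=0.8198
    cross x-line → (0,1), t=1.6400 (wall)
  → r_1 = 1.6400
beam 2: φ=90°, α=330°
  d=(0.8660,-0.5000)  start (1,2)  tX=0.2078 tY=1.4200  stride 1/|dx|=1.1547 1/|dy|=2.0000
    cross x-line → (2,2), t=0.2078
    cross x-line → (3,2), t=1.3625
    cross y-line → (3,1), t=1.4200 (wall)
  → r_2 = 1.4200
beam 3: φ=180°, α=60°
  d=(0.5000,0.8660)  start (1,2)  tX=0.3600 tY=0.3349  stride 1/|dx|=2.0000 1/|dy|=1.1547
    cross y-line → (1,3), t=0.3349
    cross x-line → (2,3), t=0.3600
    cross y-line → (2,4), t=1.4896 (wall)
  → r_3 = 1.4896
beam 4: φ=270°, α=150°
  d=(-0.8660,0.5000)  start (1,2)  tX=0.9469 tY=0.5800  stride 1/|dx|=1.1547 1/|dy|=2.0000
    cross y-line → (1,3), t=0.5800
    cross x-line → (0,3), t=0.9469 (wall)
  → r_4 = 0.9469

ranges = [1.6400, 1.4200, 1.4896, 0.9469]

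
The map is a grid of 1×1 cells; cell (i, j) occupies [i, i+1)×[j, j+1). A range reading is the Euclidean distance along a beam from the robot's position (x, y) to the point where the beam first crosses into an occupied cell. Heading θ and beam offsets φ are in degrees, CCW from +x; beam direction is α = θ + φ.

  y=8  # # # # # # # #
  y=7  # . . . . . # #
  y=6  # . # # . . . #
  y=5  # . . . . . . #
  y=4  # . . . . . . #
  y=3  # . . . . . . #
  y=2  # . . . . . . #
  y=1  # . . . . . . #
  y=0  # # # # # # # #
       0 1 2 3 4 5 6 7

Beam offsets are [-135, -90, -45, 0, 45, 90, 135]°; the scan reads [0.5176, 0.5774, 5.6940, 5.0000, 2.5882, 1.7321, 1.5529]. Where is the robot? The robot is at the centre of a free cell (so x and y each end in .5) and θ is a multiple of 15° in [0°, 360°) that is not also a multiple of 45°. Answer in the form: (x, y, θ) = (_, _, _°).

(x, y, θ) = (4.5, 6.5, 300°)

Enumerate (i+0.5, j+0.5, θ) over the 39 free cells and 16 admissible headings. For each, cast all 7 beams and compare to the given ranges.
  (2.5, 5.5, 30°): beam 1 = 4.6587 ≠ 0.5176 ✗
  (5.5, 5.5, 345°): beam 1 = 5.1962 ≠ 0.5176 ✗
  (3.5, 1.5, 105°): beam 1 = 1.0000 ≠ 0.5176 ✗
  (1.5, 4.5, 285°): beam 1 = 0.5774 ≠ 0.5176 ✗
  …
  (4.5, 6.5, 300°): r_1=0.5176, r_2=0.5774, r_3=5.6940, r_4=5.0000, r_5=2.5882, r_6=1.7321, r_7=1.5529 — all match ✓
Unique over the lattice → pose = (4.5, 6.5, 300°).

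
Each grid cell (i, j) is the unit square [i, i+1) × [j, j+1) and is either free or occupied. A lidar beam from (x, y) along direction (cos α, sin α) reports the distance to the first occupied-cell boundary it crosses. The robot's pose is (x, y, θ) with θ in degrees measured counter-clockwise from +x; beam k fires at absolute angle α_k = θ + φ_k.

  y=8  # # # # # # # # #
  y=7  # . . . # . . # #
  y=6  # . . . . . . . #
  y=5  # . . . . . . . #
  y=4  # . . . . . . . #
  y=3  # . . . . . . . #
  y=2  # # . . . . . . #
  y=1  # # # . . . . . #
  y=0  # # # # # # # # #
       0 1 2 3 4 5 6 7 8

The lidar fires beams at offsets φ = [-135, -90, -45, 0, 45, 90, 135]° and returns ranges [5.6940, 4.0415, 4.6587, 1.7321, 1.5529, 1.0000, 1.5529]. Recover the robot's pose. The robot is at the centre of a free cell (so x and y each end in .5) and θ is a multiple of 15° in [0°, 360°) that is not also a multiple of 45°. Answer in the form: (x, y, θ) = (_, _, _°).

The pose lattice has 44·16 = 704 candidates. Test each by forward raycasting.
  (7.5, 4.5, 240°): beam 1 = 3.6235 ≠ 5.6940 ✗
  (7.5, 3.5, 255°): beam 1 = 5.0000 ≠ 5.6940 ✗
  (4.5, 6.5, 285°): beam 1 = 3.0000 ≠ 5.6940 ✗
  (7.5, 4.5, 255°): beam 1 = 4.0415 ≠ 5.6940 ✗
  …
  (2.5, 3.5, 150°): r_1=5.6940, r_2=4.0415, r_3=4.6587, r_4=1.7321, r_5=1.5529, r_6=1.0000, r_7=1.5529 — all match ✓
No second candidate reproduces the full scan.

(x, y, θ) = (2.5, 3.5, 150°)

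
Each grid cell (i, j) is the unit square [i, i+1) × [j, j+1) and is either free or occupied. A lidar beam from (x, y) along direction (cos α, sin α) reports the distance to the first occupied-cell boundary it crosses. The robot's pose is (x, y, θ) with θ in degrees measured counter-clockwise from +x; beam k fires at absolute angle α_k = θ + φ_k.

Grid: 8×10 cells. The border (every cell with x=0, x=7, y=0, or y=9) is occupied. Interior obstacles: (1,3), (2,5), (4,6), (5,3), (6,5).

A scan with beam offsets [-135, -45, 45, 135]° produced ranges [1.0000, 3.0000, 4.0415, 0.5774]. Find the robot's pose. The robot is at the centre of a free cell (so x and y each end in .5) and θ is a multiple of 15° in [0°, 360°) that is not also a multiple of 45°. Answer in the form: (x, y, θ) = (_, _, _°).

(x, y, θ) = (5.5, 1.5, 105°)

Candidates: 43 free-cell centres × 16 headings = 688 poses. Raycast each; keep the one whose scan matches to 4 dp.
  (6.5, 8.5, 120°): beam 1 = 0.5176 ≠ 1.0000 ✗
  (5.5, 4.5, 195°): beam 2 = 2.8868 ≠ 3.0000 ✗
  (2.5, 1.5, 30°): beam 1 = 0.5176 ≠ 1.0000 ✗
  (2.5, 1.5, 210°): beam 1 = 7.7646 ≠ 1.0000 ✗
  …
  (5.5, 1.5, 105°): r_1=1.0000, r_2=3.0000, r_3=4.0415, r_4=0.5774 — all match ✓
Only this pose fits every beam.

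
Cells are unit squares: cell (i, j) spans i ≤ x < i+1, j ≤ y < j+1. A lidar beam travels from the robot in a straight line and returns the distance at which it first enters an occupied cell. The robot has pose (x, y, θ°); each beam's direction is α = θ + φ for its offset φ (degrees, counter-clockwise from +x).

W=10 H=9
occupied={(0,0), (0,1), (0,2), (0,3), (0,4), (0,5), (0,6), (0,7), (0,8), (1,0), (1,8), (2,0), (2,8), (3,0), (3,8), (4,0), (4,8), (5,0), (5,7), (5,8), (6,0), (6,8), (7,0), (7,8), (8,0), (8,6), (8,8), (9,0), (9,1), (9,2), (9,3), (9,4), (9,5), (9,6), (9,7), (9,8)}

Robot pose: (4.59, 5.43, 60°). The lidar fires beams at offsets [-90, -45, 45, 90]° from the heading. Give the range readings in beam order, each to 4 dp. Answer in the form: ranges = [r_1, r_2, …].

beam 1: φ=-90°, α=330°
  cosα=0.8660 sinα=-0.5000 | (4,5) | tMaxX 0.4734 tMaxY 0.8600 | tΔX 1.1547 tΔY 2.0000
    t=0.4734 [x] (5,5)
    t=0.8600 [y] (5,4)
    t=1.6281 [x] (6,4)
    t=2.7828 [x] (7,4)
    t=2.8600 [y] (7,3)
    t=3.9375 [x] (8,3)
    t=4.8600 [y] (8,2)
    t=5.0922 [x] (9,2) — stop
  → r_1 = 5.0922
beam 2: φ=-45°, α=15°
  cosα=0.9659 sinα=0.2588 | (4,5) | tMaxX 0.4245 tMaxY 2.2023 | tΔX 1.0353 tΔY 3.8637
    t=0.4245 [x] (5,5)
    t=1.4597 [x] (6,5)
    t=2.2023 [y] (6,6)
    t=2.4950 [x] (7,6)
    t=3.5303 [x] (8,6) — stop
  → r_2 = 3.5303
beam 3: φ=45°, α=105°
  cosα=-0.2588 sinα=0.9659 | (4,5) | tMaxX 2.2796 tMaxY 0.5901 | tΔX 3.8637 tΔY 1.0353
    t=0.5901 [y] (4,6)
    t=1.6254 [y] (4,7)
    t=2.2796 [x] (3,7)
    t=2.6607 [y] (3,8) — stop
  → r_3 = 2.6607
beam 4: φ=90°, α=150°
  cosα=-0.8660 sinα=0.5000 | (4,5) | tMaxX 0.6813 tMaxY 1.1400 | tΔX 1.1547 tΔY 2.0000
    t=0.6813 [x] (3,5)
    t=1.1400 [y] (3,6)
    t=1.8360 [x] (2,6)
    t=2.9907 [x] (1,6)
    t=3.1400 [y] (1,7)
    t=4.1454 [x] (0,7) — stop
  → r_4 = 4.1454

ranges = [5.0922, 3.5303, 2.6607, 4.1454]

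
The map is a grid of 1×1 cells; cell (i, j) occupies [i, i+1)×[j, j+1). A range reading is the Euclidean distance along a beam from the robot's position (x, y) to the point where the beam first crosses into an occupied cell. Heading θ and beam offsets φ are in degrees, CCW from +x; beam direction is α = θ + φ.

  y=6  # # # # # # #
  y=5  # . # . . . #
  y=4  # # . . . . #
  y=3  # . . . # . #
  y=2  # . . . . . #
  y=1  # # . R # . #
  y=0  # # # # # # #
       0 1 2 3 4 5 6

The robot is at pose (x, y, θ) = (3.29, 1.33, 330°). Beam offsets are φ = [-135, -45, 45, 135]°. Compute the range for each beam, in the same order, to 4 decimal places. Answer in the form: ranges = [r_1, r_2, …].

ranges = [1.2750, 0.3416, 0.7350, 3.7995]

beam 1: φ=-135°, α=195°
  direction (-0.9659, -0.2588); cell (3,1); t to first gridline: x 0.3002, y 1.2750 (then +1.0353 / +3.8637)
    (2,1) via x @ 0.3002
    (2,0) via y @ 1.2750  # hit
  → r_1 = 1.2750
beam 2: φ=-45°, α=285°
  direction (0.2588, -0.9659); cell (3,1); t to first gridline: x 2.7432, y 0.3416 (then +3.8637 / +1.0353)
    (3,0) via y @ 0.3416  # hit
  → r_2 = 0.3416
beam 3: φ=45°, α=15°
  direction (0.9659, 0.2588); cell (3,1); t to first gridline: x 0.7350, y 2.5887 (then +1.0353 / +3.8637)
    (4,1) via x @ 0.7350  # hit
  → r_3 = 0.7350
beam 4: φ=135°, α=105°
  direction (-0.2588, 0.9659); cell (3,1); t to first gridline: x 1.1205, y 0.6936 (then +3.8637 / +1.0353)
    (3,2) via y @ 0.6936
    (2,2) via x @ 1.1205
    (2,3) via y @ 1.7289
    (2,4) via y @ 2.7642
    (2,5) via y @ 3.7995  # hit
  → r_4 = 3.7995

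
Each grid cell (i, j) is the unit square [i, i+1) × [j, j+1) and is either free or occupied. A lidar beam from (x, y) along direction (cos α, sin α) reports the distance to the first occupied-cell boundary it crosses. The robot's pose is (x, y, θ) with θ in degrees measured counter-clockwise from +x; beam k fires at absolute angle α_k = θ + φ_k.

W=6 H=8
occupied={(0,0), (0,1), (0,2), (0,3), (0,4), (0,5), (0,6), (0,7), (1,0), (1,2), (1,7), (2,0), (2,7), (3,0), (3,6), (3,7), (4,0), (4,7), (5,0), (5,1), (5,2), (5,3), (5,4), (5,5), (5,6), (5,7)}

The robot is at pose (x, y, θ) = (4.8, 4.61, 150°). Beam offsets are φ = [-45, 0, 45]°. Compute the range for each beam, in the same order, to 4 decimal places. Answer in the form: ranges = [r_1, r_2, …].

ranges = [2.4743, 4.3879, 3.9340]

beam 1: φ=-45°, α=105°
  cosα=-0.2588 sinα=0.9659 | (4,4) | tMaxX 3.0910 tMaxY 0.4038 | tΔX 3.8637 tΔY 1.0353
    t=0.4038 [y] (4,5)
    t=1.4390 [y] (4,6)
    t=2.4743 [y] (4,7) — stop
  → r_1 = 2.4743
beam 2: φ=0°, α=150°
  cosα=-0.8660 sinα=0.5000 | (4,4) | tMaxX 0.9238 tMaxY 0.7800 | tΔX 1.1547 tΔY 2.0000
    t=0.7800 [y] (4,5)
    t=0.9238 [x] (3,5)
    t=2.0785 [x] (2,5)
    t=2.7800 [y] (2,6)
    t=3.2332 [x] (1,6)
    t=4.3879 [x] (0,6) — stop
  → r_2 = 4.3879
beam 3: φ=45°, α=195°
  cosα=-0.9659 sinα=-0.2588 | (4,4) | tMaxX 0.8282 tMaxY 2.3569 | tΔX 1.0353 tΔY 3.8637
    t=0.8282 [x] (3,4)
    t=1.8635 [x] (2,4)
    t=2.3569 [y] (2,3)
    t=2.8988 [x] (1,3)
    t=3.9340 [x] (0,3) — stop
  → r_3 = 3.9340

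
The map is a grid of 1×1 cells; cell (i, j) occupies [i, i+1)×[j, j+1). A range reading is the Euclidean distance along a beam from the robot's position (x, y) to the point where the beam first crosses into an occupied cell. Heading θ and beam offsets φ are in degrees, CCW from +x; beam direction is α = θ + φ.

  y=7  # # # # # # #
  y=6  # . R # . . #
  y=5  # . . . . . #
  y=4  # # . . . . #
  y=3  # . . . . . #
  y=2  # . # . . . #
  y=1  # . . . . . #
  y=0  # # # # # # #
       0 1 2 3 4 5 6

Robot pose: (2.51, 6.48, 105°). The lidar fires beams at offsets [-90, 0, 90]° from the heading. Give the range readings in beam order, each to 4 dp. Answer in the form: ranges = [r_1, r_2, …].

beam 1: φ=-90°, α=15°
  dir = (cos 15°, sin 15°) = (0.9659, 0.2588); from cell (2,6)
  next x-line at t=0.5073, next y-line at t=2.0091; Δt_x=1.0353, Δt_y=3.8637
    x: enter (3,6) at t=0.5073 ← occupied
  → r_1 = 0.5073
beam 2: φ=0°, α=105°
  dir = (cos 105°, sin 105°) = (-0.2588, 0.9659); from cell (2,6)
  next x-line at t=1.9705, next y-line at t=0.5383; Δt_x=3.8637, Δt_y=1.0353
    y: enter (2,7) at t=0.5383 ← occupied
  → r_2 = 0.5383
beam 3: φ=90°, α=195°
  dir = (cos 195°, sin 195°) = (-0.9659, -0.2588); from cell (2,6)
  next x-line at t=0.5280, next y-line at t=1.8546; Δt_x=1.0353, Δt_y=3.8637
    x: enter (1,6) at t=0.5280
    x: enter (0,6) at t=1.5633 ← occupied
  → r_3 = 1.5633

ranges = [0.5073, 0.5383, 1.5633]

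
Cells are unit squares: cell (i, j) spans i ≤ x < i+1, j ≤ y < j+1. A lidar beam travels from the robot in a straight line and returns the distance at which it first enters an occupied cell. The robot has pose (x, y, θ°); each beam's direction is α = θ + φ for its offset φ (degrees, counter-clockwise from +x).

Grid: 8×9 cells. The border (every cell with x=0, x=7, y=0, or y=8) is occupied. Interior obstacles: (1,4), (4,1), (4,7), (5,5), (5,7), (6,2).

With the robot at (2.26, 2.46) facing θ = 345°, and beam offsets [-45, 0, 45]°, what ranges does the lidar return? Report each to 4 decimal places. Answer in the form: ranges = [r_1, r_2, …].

beam 1: φ=-45°, α=300°
  cosα=0.5000 sinα=-0.8660 | (2,2) | tMaxX 1.4800 tMaxY 0.5312 | tΔX 2.0000 tΔY 1.1547
    t=0.5312 [y] (2,1)
    t=1.4800 [x] (3,1)
    t=1.6859 [y] (3,0) — stop
  → r_1 = 1.6859
beam 2: φ=0°, α=345°
  cosα=0.9659 sinα=-0.2588 | (2,2) | tMaxX 0.7661 tMaxY 1.7773 | tΔX 1.0353 tΔY 3.8637
    t=0.7661 [x] (3,2)
    t=1.7773 [y] (3,1)
    t=1.8014 [x] (4,1) — stop
  → r_2 = 1.8014
beam 3: φ=45°, α=30°
  cosα=0.8660 sinα=0.5000 | (2,2) | tMaxX 0.8545 tMaxY 1.0800 | tΔX 1.1547 tΔY 2.0000
    t=0.8545 [x] (3,2)
    t=1.0800 [y] (3,3)
    t=2.0092 [x] (4,3)
    t=3.0800 [y] (4,4)
    t=3.1639 [x] (5,4)
    t=4.3186 [x] (6,4)
    t=5.0800 [y] (6,5)
    t=5.4733 [x] (7,5) — stop
  → r_3 = 5.4733

ranges = [1.6859, 1.8014, 5.4733]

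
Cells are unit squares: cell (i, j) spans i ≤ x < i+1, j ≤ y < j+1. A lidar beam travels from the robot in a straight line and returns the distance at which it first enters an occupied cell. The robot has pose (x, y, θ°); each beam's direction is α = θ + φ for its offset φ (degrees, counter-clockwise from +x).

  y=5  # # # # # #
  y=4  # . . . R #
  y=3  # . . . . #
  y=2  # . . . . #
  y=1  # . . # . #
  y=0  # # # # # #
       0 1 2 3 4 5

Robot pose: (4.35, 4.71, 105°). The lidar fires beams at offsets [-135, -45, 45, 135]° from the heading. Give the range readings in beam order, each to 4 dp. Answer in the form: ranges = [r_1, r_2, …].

ranges = [0.7506, 0.3349, 0.5800, 4.2839]

beam 1: φ=-135°, α=330°
  direction (0.8660, -0.5000); cell (4,4); t to first gridline: x 0.7506, y 1.4200 (then +1.1547 / +2.0000)
    (5,4) via x @ 0.7506  # hit
  → r_1 = 0.7506
beam 2: φ=-45°, α=60°
  direction (0.5000, 0.8660); cell (4,4); t to first gridline: x 1.3000, y 0.3349 (then +2.0000 / +1.1547)
    (4,5) via y @ 0.3349  # hit
  → r_2 = 0.3349
beam 3: φ=45°, α=150°
  direction (-0.8660, 0.5000); cell (4,4); t to first gridline: x 0.4041, y 0.5800 (then +1.1547 / +2.0000)
    (3,4) via x @ 0.4041
    (3,5) via y @ 0.5800  # hit
  → r_3 = 0.5800
beam 4: φ=135°, α=240°
  direction (-0.5000, -0.8660); cell (4,4); t to first gridline: x 0.7000, y 0.8198 (then +2.0000 / +1.1547)
    (3,4) via x @ 0.7000
    (3,3) via y @ 0.8198
    (3,2) via y @ 1.9745
    (2,2) via x @ 2.7000
    (2,1) via y @ 3.1292
    (2,0) via y @ 4.2839  # hit
  → r_4 = 4.2839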